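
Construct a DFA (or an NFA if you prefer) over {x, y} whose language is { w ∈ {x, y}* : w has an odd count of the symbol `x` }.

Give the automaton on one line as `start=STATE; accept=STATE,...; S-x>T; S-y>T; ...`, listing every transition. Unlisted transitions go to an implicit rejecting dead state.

start=q0; accept=q1; q0-x>q1; q0-y>q0; q1-x>q0; q1-y>q1

The only thing that matters is how many `x`s have appeared, reduced mod 2. Use one state per residue: q0 for 0, …, q1 for 1. Reading `x` moves to the next residue; anything else stays put. q1 is accepting.
2 states suffice.
        x   y  
>  q0   q1  q0 
 * q1   q0  q1 
(> = start, * = accepting)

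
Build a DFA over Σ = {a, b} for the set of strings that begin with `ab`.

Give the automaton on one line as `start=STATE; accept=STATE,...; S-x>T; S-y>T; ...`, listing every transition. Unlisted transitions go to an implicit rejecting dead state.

Walk along `ab` while the input agrees: from q0 take `a` to q1, and so on. Any deviation drops to the rejecting sink q3. Once q2 is reached the prefix is confirmed and every continuation is accepted.
4 states suffice.
        a   b  
>  q0   q1  q3 
   q1   q3  q2 
 * q2   q2  q2 
   q3   q3  q3 
(> = start, * = accepting)

start=q0; accept=q2; q0-a>q1; q0-b>q3; q1-a>q3; q1-b>q2; q2-a>q2; q2-b>q2; q3-a>q3; q3-b>q3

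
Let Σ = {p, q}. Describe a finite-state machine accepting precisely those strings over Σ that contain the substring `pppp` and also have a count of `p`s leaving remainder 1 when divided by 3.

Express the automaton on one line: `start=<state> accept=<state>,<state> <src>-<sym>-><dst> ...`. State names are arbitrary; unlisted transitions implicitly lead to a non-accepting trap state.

start=S0 accept=S7 S0-p->S1 S0-q->S0 S1-p->S2 S1-q->S3 S2-p->S4 S2-q->S5 S3-p->S6 S3-q->S3 S4-p->S7 S4-q->S0 S5-p->S8 S5-q->S5 S6-p->S9 S6-q->S5 S7-p->S10 S7-q->S7 S8-p->S11 S8-q->S0 S9-p->S12 S9-q->S0 S10-p->S13 S10-q->S10 S11-p->S14 S11-q->S3 S12-p->S10 S12-q->S3 S13-p->S7 S13-q->S13 S14-p->S13 S14-q->S5

Handle the two conditions separately and then intersect. One (5 states) tracks whether and how much of `pppp` has been seen; the other (3 states) tracks the count of `p`s modulo 3. Each combined state is a pair, one component from each; accept when both components accept.
15 states suffice.
          p    q  
>  S0     S1   S0 
   S1     S2   S3 
   S2     S4   S5 
   S3     S6   S3 
   S4     S7   S0 
   S5     S8   S5 
   S6     S9   S5 
 * S7    S10   S7 
   S8    S11   S0 
   S9    S12   S0 
   S10   S13  S10 
   S11   S14   S3 
   S12   S10   S3 
   S13    S7  S13 
   S14   S13   S5 
(> = start, * = accepting)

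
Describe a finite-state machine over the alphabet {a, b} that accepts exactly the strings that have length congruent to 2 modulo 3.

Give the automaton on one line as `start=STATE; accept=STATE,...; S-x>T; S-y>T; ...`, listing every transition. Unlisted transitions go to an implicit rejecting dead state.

start=S0; accept=S2; S0-a>S1; S0-b>S1; S1-a>S2; S1-b>S2; S2-a>S0; S2-b>S0

Count input length modulo 3: every symbol advances one step around the cycle S0 → S1 → S2 → S0. Accept at S2.
        a   b  
>  S0   S1  S1 
   S1   S2  S2 
 * S2   S0  S0 
(> = start, * = accepting)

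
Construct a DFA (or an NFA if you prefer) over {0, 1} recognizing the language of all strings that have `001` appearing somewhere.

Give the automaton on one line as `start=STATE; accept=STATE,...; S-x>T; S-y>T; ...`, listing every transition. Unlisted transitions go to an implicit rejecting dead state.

start=A; accept=D; A-0>B; A-1>A; B-0>C; B-1>A; C-0>C; C-1>D; D-0>D; D-1>D

Track how much of `001` has been matched so far: state A is no progress, D is the absorbing accept state reached once `001` has occurred. Intermediate states record partial matches; on a mismatch, fall back to the longest reusable overlap.
A 4-state machine:
       0  1 
>  A   B  A 
   B   C  A 
   C   C  D 
 * D   D  D 
(> = start, * = accepting)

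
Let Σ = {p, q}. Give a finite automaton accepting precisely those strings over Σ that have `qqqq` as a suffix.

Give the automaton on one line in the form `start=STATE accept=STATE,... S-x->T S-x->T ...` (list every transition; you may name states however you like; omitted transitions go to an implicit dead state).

Remember how much of `qqqq` the current input suffix matches. State A means no match yet; B means the last symbol is `q`; C means the last 2 symbols are `qq`; D means the last 3 symbols are `qqq`; E means the last 4 symbols are `qqqq`. Only E accepts. On a mismatch, fall back to the longest proper suffix that is still a prefix of `qqqq`.
With 5 states:
       p  q 
>  A   A  B 
   B   A  C 
   C   A  D 
   D   A  E 
 * E   A  E 
(> = start, * = accepting)

start=A accept=E A-p->A A-q->B B-p->A B-q->C C-p->A C-q->D D-p->A D-q->E E-p->A E-q->E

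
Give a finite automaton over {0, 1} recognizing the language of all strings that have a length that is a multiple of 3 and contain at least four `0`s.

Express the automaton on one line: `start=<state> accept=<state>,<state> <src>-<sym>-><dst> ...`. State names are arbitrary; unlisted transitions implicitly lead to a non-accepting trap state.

start=s0 accept=s14 s0-0->s1 s0-1->s2 s1-0->s3 s1-1->s4 s2-0->s4 s2-1->s5 s3-0->s6 s3-1->s7 s4-0->s7 s4-1->s8 s5-0->s8 s5-1->s0 s6-0->s9 s6-1->s10 s7-0->s10 s7-1->s11 s8-0->s11 s8-1->s1 s9-0->s12 s9-1->s12 s10-0->s12 s10-1->s13 s11-0->s13 s11-1->s3 s12-0->s14 s12-1->s14 s13-0->s14 s13-1->s6 s14-0->s9 s14-1->s9

Build one automaton per condition and run them in lockstep. One (3 states) tracks the input length modulo 3; the other (6 states) tracks the count of `0`s, saturating at 5. Each combined state is a pair, one component from each; accept when both components accept. Minimizing collapses redundant product states.
          0    1  
>  s0     s1   s2 
   s1     s3   s4 
   s2     s4   s5 
   s3     s6   s7 
   s4     s7   s8 
   s5     s8   s0 
   s6     s9  s10 
   s7    s10  s11 
   s8    s11   s1 
   s9    s12  s12 
   s10   s12  s13 
   s11   s13   s3 
   s12   s14  s14 
   s13   s14   s6 
 * s14    s9   s9 
(> = start, * = accepting)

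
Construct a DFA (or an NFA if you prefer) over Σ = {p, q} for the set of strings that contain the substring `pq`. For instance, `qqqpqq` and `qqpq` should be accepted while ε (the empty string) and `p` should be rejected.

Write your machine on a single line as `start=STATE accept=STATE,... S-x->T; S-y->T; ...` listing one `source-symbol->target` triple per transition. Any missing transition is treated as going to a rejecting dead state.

start=s0; accept=s2; s0-p->s1; s0-q->s0; s1-p->s1; s1-q->s2; s2-p->s2; s2-q->s2

Track how much of `pq` has been matched so far: state s0 is no progress, s2 is the absorbing accept state reached once `pq` has occurred. Intermediate states record partial matches; on a mismatch, fall back to the longest reusable overlap.
3 states suffice.
        p   q  
>  s0   s1  s0 
   s1   s1  s2 
 * s2   s2  s2 
(> = start, * = accepting)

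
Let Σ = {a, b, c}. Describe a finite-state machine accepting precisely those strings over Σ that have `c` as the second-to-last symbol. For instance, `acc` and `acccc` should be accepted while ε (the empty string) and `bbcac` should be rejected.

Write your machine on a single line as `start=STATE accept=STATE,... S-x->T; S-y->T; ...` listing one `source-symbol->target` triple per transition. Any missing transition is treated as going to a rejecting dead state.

start=q0; accept=q10,q11,q12; q0-a->q1; q0-b->q2; q0-c->q3; q1-a->q4; q1-b->q5; q1-c->q6; q2-a->q7; q2-b->q8; q2-c->q9; q3-a->q10; q3-b->q11; q3-c->q12; q4-a->q4; q4-b->q5; q4-c->q6; q5-a->q7; q5-b->q8; q5-c->q9; q6-a->q10; q6-b->q11; q6-c->q12; q7-a->q4; q7-b->q5; q7-c->q6; q8-a->q7; q8-b->q8; q8-c->q9; q9-a->q10; q9-b->q11; q9-c->q12; q10-a->q4; q10-b->q5; q10-c->q6; q11-a->q7; q11-b->q8; q11-c->q9; q12-a->q10; q12-b->q11; q12-c->q12

A DFA must remember the last 2 symbols (since which symbol is second-to-last isn't known until the input ends). Use one state per possible window of the last ≤2 symbols; accept from those whose window starts with `c`.
13 states suffice.
          a    b    c  
>  q0     q1   q2   q3 
   q1     q4   q5   q6 
   q2     q7   q8   q9 
   q3    q10  q11  q12 
   q4     q4   q5   q6 
   q5     q7   q8   q9 
   q6    q10  q11  q12 
   q7     q4   q5   q6 
   q8     q7   q8   q9 
   q9    q10  q11  q12 
 * q10    q4   q5   q6 
 * q11    q7   q8   q9 
 * q12   q10  q11  q12 
(> = start, * = accepting)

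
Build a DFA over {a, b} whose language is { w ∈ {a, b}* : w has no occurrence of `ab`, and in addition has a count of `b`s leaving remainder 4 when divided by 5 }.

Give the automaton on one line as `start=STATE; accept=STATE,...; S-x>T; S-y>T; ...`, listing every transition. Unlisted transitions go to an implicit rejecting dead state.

Run two small machines in parallel and take their product. One (3 states) tracks partial matches of the forbidden pattern `ab`; the other (5 states) tracks the count of `b`s modulo 5. Each combined state is a pair, one component from each; accept when both components accept.
          a    b  
>  q0     q1   q2 
   q1     q1   q3 
   q2     q4   q5 
   q3     q3   q6 
   q4     q4   q6 
   q5     q7   q8 
   q6     q6   q9 
   q7     q7   q9 
   q8    q10  q11 
   q9     q9  q12 
   q10   q10  q12 
 * q11   q13   q0 
   q12   q12  q14 
 * q13   q13  q14 
   q14   q14   q3 
(> = start, * = accepting)

start=q0; accept=q11,q13; q0-a>q1; q0-b>q2; q1-a>q1; q1-b>q3; q2-a>q4; q2-b>q5; q3-a>q3; q3-b>q6; q4-a>q4; q4-b>q6; q5-a>q7; q5-b>q8; q6-a>q6; q6-b>q9; q7-a>q7; q7-b>q9; q8-a>q10; q8-b>q11; q9-a>q9; q9-b>q12; q10-a>q10; q10-b>q12; q11-a>q13; q11-b>q0; q12-a>q12; q12-b>q14; q13-a>q13; q13-b>q14; q14-a>q14; q14-b>q3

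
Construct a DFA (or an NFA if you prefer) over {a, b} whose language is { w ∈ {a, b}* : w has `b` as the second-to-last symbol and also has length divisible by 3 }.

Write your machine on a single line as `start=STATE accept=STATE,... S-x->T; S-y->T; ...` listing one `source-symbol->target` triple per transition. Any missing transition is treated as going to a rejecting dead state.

Handle the two conditions separately and then intersect. The first has 7 states tracking the last 2 symbols read; the second has 3 states tracking the input length modulo 3. A product state is a pair (one from each), accepting exactly when both do. Equivalent product states are then merged.
A 5-state machine:
        a   b  
>  q0   q1  q1 
   q1   q2  q3 
   q2   q0  q0 
   q3   q4  q4 
 * q4   q1  q1 
(> = start, * = accepting)

start=q0; accept=q4; q0-a->q1; q0-b->q1; q1-a->q2; q1-b->q3; q2-a->q0; q2-b->q0; q3-a->q4; q3-b->q4; q4-a->q1; q4-b->q1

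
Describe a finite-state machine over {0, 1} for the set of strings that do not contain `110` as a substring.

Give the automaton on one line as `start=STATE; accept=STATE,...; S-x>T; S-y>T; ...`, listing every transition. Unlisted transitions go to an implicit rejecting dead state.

start=q0; accept=q0,q1,q2; q0-0>q0; q0-1>q1; q1-0>q0; q1-1>q2; q2-0>q3; q2-1>q2; q3-0>q3; q3-1>q3

This is the complement of 'contains `110`'. Use the same substring-matching states — q0 through q3 holding how much of `110` has just been matched — but flip the accepting set: everything except the trap q3 accepts.
        0   1  
>* q0   q0  q1 
 * q1   q0  q2 
 * q2   q3  q2 
   q3   q3  q3 
(> = start, * = accepting)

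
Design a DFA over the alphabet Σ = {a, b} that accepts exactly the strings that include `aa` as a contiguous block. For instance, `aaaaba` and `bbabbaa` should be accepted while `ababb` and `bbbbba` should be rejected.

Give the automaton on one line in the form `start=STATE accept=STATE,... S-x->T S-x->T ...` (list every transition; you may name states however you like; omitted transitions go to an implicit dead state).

Track how much of `aa` has been matched so far: state S0 is no progress, S2 is the absorbing accept state reached once `aa` has occurred. Intermediate states record partial matches; on a mismatch, fall back to the longest reusable overlap.
3 states suffice.
        a   b  
>  S0   S1  S0 
   S1   S2  S0 
 * S2   S2  S2 
(> = start, * = accepting)

start=S0 accept=S2 S0-a->S1 S0-b->S0 S1-a->S2 S1-b->S0 S2-a->S2 S2-b->S2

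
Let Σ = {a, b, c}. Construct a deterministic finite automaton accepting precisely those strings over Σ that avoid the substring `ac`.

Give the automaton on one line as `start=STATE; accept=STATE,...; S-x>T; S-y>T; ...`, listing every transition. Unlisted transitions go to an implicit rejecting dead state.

Track partial matches of the forbidden pattern `ac`. State q2 is a dead state reached once `ac` has occurred; every other state accepts. q0 means no part of `ac` is currently matched.
A 3-state machine:
        a   b   c  
>* q0   q1  q0  q0 
 * q1   q1  q0  q2 
   q2   q2  q2  q2 
(> = start, * = accepting)

start=q0; accept=q0,q1; q0-a>q1; q0-b>q0; q0-c>q0; q1-a>q1; q1-b>q0; q1-c>q2; q2-a>q2; q2-b>q2; q2-c>q2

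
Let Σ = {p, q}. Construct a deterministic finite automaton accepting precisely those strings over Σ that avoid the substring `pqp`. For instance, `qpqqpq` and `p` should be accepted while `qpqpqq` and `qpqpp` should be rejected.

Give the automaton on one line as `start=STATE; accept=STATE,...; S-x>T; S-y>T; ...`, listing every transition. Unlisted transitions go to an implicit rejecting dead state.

This is the complement of 'contains `pqp`'. Use the same substring-matching states — S0 through S3 holding how much of `pqp` has just been matched — but flip the accepting set: everything except the trap S3 accepts.
With 4 states:
        p   q  
>* S0   S1  S0 
 * S1   S1  S2 
 * S2   S3  S0 
   S3   S3  S3 
(> = start, * = accepting)

start=S0; accept=S0,S1,S2; S0-p>S1; S0-q>S0; S1-p>S1; S1-q>S2; S2-p>S3; S2-q>S0; S3-p>S3; S3-q>S3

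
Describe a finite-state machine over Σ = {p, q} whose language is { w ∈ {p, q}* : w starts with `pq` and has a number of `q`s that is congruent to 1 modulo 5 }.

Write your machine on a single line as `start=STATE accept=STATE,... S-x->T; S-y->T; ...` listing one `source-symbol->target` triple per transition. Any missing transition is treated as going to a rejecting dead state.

Handle the two conditions separately and then intersect. The first has 4 states tracking whether the input so far still matches the prefix `pq`; the second has 5 states tracking the count of `q`s modulo 5. A product state is a pair (one from each), accepting exactly when both do.
12 states suffice.
       p  q 
>  A   B  C 
   B   D  E 
   C   C  F 
   D   D  C 
 * E   E  G 
   F   F  H 
   G   G  I 
   H   H  J 
   I   I  K 
   J   J  D 
   K   K  L 
   L   L  E 
(> = start, * = accepting)

start=A; accept=E; A-p->B; A-q->C; B-p->D; B-q->E; C-p->C; C-q->F; D-p->D; D-q->C; E-p->E; E-q->G; F-p->F; F-q->H; G-p->G; G-q->I; H-p->H; H-q->J; I-p->I; I-q->K; J-p->J; J-q->D; K-p->K; K-q->L; L-p->L; L-q->E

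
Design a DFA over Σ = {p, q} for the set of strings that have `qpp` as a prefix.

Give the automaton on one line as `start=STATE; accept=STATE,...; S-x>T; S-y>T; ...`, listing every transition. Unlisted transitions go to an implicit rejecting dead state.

start=S0; accept=S3; S0-p>S4; S0-q>S1; S1-p>S2; S1-q>S4; S2-p>S3; S2-q>S4; S3-p>S3; S3-q>S3; S4-p>S4; S4-q>S4

Walk along `qpp` while the input agrees: from S0 take `q` to S1, and so on. Any deviation drops to the rejecting sink S4. Once S3 is reached the prefix is confirmed and every continuation is accepted.
5 states suffice.
        p   q  
>  S0   S4  S1 
   S1   S2  S4 
   S2   S3  S4 
 * S3   S3  S3 
   S4   S4  S4 
(> = start, * = accepting)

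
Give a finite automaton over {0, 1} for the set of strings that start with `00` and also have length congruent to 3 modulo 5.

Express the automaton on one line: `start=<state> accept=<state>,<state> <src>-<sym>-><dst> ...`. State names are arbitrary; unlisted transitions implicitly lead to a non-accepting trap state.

Run two small machines in parallel and take their product. The first has 4 states tracking whether the input so far still matches the prefix `00`; the second has 5 states tracking the input length modulo 5. A product state is a pair (one from each), accepting exactly when both do. Equivalent product states are then merged.
With 8 states:
       0  1 
>  A   B  C 
   B   D  C 
   C   C  C 
   D   E  E 
 * E   F  F 
   F   G  G 
   G   H  H 
   H   D  D 
(> = start, * = accepting)

start=A accept=E A-0->B A-1->C B-0->D B-1->C C-0->C C-1->C D-0->E D-1->E E-0->F E-1->F F-0->G F-1->G G-0->H G-1->H H-0->D H-1->D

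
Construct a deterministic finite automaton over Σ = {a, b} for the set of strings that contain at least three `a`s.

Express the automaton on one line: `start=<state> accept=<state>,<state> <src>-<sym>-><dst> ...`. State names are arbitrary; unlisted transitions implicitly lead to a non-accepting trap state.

start=q0 accept=q3,q4 q0-a->q1 q0-b->q0 q1-a->q2 q1-b->q1 q2-a->q3 q2-b->q2 q3-a->q4 q3-b->q3 q4-a->q4 q4-b->q4

Count `a`s, saturating at 4: states q0 through q3 mean 0 through 3 `a`s seen; q4 means more than 3. Each `a` increments (capped at q4); other symbols loop. Accept from {q3, q4}.
With 5 states:
        a   b  
>  q0   q1  q0 
   q1   q2  q1 
   q2   q3  q2 
 * q3   q4  q3 
 * q4   q4  q4 
(> = start, * = accepting)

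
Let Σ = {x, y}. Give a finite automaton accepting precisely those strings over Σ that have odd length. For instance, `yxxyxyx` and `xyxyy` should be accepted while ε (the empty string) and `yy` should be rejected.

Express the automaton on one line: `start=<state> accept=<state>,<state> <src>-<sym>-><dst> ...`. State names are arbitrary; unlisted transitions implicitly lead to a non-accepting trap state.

start=s0 accept=s1 s0-x->s1 s0-y->s1 s1-x->s0 s1-y->s0

Only the length mod 2 matters, so use a 2-cycle: from any state, every input symbol moves to the next state, wrapping s1 back to s0. Mark s1 accepting.
A 2-state machine:
        x   y  
>  s0   s1  s1 
 * s1   s0  s0 
(> = start, * = accepting)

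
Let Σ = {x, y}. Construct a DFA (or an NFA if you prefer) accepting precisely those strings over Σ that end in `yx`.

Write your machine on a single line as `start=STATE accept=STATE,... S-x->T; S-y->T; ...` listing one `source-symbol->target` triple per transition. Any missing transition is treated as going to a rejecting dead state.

start=q0; accept=q2; q0-x->q0; q0-y->q1; q1-x->q2; q1-y->q1; q2-x->q0; q2-y->q1

Remember how much of `yx` the current input suffix matches. State q0 means no match yet; q1 means the last symbol is `y`; q2 means the last 2 symbols are `yx`. Only q2 accepts. On a mismatch, fall back to the longest proper suffix that is still a prefix of `yx`.
With 3 states:
        x   y  
>  q0   q0  q1 
   q1   q2  q1 
 * q2   q0  q1 
(> = start, * = accepting)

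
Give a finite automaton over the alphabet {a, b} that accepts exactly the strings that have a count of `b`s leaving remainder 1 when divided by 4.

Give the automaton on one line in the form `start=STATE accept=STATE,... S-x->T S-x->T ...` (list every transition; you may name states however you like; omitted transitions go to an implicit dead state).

start=s0 accept=s1 s0-a->s0 s0-b->s1 s1-a->s1 s1-b->s2 s2-a->s2 s2-b->s3 s3-a->s3 s3-b->s0

Keep the running count of `b`s modulo 4: each `b` advances along the cycle s0 → s1 → s2 → s3 → s0 while other symbols loop. Accept at s1.
        a   b  
>  s0   s0  s1 
 * s1   s1  s2 
   s2   s2  s3 
   s3   s3  s0 
(> = start, * = accepting)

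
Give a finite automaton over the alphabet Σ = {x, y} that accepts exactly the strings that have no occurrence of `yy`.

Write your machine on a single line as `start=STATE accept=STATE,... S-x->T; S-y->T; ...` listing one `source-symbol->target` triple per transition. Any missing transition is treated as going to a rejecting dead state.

Track partial matches of the forbidden pattern `yy`. State q2 is a dead state reached once `yy` has occurred; every other state accepts. q0 means no part of `yy` is currently matched.
A 3-state machine:
        x   y  
>* q0   q0  q1 
 * q1   q0  q2 
   q2   q2  q2 
(> = start, * = accepting)

start=q0; accept=q0,q1; q0-x->q0; q0-y->q1; q1-x->q0; q1-y->q2; q2-x->q2; q2-y->q2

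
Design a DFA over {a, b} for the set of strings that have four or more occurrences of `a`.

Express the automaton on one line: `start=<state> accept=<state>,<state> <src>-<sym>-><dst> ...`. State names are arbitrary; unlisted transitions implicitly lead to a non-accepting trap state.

start=q0 accept=q4,q5 q0-a->q1 q0-b->q0 q1-a->q2 q1-b->q1 q2-a->q3 q2-b->q2 q3-a->q4 q3-b->q3 q4-a->q5 q4-b->q4 q5-a->q5 q5-b->q5

Only the number of `a`s matters, and only up to 5. Make a chain q0 → q1 → q2 → q3 → q4 → q5 advanced by each `a` (with q5 absorbing); every other symbol self-loops. The accepting set is {q4, q5}.
6 states suffice.
        a   b  
>  q0   q1  q0 
   q1   q2  q1 
   q2   q3  q2 
   q3   q4  q3 
 * q4   q5  q4 
 * q5   q5  q5 
(> = start, * = accepting)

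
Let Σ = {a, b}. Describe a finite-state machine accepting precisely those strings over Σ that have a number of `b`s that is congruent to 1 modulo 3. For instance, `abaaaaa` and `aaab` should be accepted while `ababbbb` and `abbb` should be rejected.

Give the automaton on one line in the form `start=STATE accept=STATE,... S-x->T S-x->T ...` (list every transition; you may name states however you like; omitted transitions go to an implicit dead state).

start=S0 accept=S1 S0-a->S0 S0-b->S1 S1-a->S1 S1-b->S2 S2-a->S2 S2-b->S0

The only thing that matters is how many `b`s have appeared, reduced mod 3. Use one state per residue: S0 for 0, …, S2 for 2. Reading `b` moves to the next residue; anything else stays put. S1 is accepting.
3 states suffice.
        a   b  
>  S0   S0  S1 
 * S1   S1  S2 
   S2   S2  S0 
(> = start, * = accepting)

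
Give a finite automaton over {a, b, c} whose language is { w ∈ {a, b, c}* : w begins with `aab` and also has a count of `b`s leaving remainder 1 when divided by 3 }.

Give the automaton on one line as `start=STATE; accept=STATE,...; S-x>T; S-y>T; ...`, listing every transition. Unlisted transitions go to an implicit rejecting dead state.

start=q0; accept=q4; q0-a>q1; q0-b>q2; q0-c>q2; q1-a>q3; q1-b>q2; q1-c>q2; q2-a>q2; q2-b>q2; q2-c>q2; q3-a>q2; q3-b>q4; q3-c>q2; q4-a>q4; q4-b>q5; q4-c>q4; q5-a>q5; q5-b>q6; q5-c>q5; q6-a>q6; q6-b>q4; q6-c>q6

Build one automaton per condition and run them in lockstep. The first has 5 states tracking whether the input so far still matches the prefix `aab`; the second has 3 states tracking the count of `b`s modulo 3. A product state is a pair (one from each), accepting exactly when both do. Minimizing collapses redundant product states.
A 7-state machine:
        a   b   c  
>  q0   q1  q2  q2 
   q1   q3  q2  q2 
   q2   q2  q2  q2 
   q3   q2  q4  q2 
 * q4   q4  q5  q4 
   q5   q5  q6  q5 
   q6   q6  q4  q6 
(> = start, * = accepting)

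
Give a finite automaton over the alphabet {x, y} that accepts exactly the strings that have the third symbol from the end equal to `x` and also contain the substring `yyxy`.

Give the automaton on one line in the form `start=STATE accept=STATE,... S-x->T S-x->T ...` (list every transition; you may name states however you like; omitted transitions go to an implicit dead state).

Run two small machines in parallel and take their product. The first has 15 states tracking the last 3 symbols read; the second has 5 states tracking whether and how much of `yyxy` has been seen. A product state is a pair (one from each), accepting exactly when both do.
A 23-state machine:
          x    y  
>  s0     s1   s2 
   s1     s3   s4 
   s2     s5   s6 
   s3     s7   s8 
   s4     s9  s10 
   s5    s11  s12 
   s6    s13  s14 
   s7     s7   s8 
   s8     s9  s10 
   s9    s11  s12 
   s10   s13  s14 
   s11    s7   s8 
   s12    s9  s10 
   s13   s11  s15 
   s14   s13  s14 
   s15   s16  s17 
 * s16   s18  s15 
 * s17   s19  s20 
   s18   s21  s22 
   s19   s18  s15 
   s20   s19  s20 
 * s21   s21  s22 
 * s22   s16  s17 
(> = start, * = accepting)

start=s0 accept=s16,s17,s21,s22 s0-x->s1 s0-y->s2 s1-x->s3 s1-y->s4 s2-x->s5 s2-y->s6 s3-x->s7 s3-y->s8 s4-x->s9 s4-y->s10 s5-x->s11 s5-y->s12 s6-x->s13 s6-y->s14 s7-x->s7 s7-y->s8 s8-x->s9 s8-y->s10 s9-x->s11 s9-y->s12 s10-x->s13 s10-y->s14 s11-x->s7 s11-y->s8 s12-x->s9 s12-y->s10 s13-x->s11 s13-y->s15 s14-x->s13 s14-y->s14 s15-x->s16 s15-y->s17 s16-x->s18 s16-y->s15 s17-x->s19 s17-y->s20 s18-x->s21 s18-y->s22 s19-x->s18 s19-y->s15 s20-x->s19 s20-y->s20 s21-x->s21 s21-y->s22 s22-x->s16 s22-y->s17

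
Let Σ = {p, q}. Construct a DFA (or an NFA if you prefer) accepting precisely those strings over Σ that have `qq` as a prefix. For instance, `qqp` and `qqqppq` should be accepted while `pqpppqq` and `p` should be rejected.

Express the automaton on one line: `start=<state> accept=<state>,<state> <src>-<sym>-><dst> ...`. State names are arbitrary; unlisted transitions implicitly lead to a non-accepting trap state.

Walk along `qq` while the input agrees: from A take `q` to B, and so on. Any deviation drops to the rejecting sink D. Once C is reached the prefix is confirmed and every continuation is accepted.
With 4 states:
       p  q 
>  A   D  B 
   B   D  C 
 * C   C  C 
   D   D  D 
(> = start, * = accepting)

start=A accept=C A-p->D A-q->B B-p->D B-q->C C-p->C C-q->C D-p->D D-q->D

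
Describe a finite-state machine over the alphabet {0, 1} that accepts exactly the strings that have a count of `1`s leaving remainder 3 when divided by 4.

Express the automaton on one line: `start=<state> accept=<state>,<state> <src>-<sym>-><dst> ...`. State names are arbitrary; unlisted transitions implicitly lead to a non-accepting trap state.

The only thing that matters is how many `1`s have appeared, reduced mod 4. Use one state per residue: S0 for 0, …, S3 for 3. Reading `1` moves to the next residue; anything else stays put. S3 is accepting.
4 states suffice.
        0   1  
>  S0   S0  S1 
   S1   S1  S2 
   S2   S2  S3 
 * S3   S3  S0 
(> = start, * = accepting)

start=S0 accept=S3 S0-0->S0 S0-1->S1 S1-0->S1 S1-1->S2 S2-0->S2 S2-1->S3 S3-0->S3 S3-1->S0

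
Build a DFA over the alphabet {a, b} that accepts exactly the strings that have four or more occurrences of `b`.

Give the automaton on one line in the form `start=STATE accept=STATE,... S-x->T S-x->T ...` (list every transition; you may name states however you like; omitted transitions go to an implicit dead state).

Only the number of `b`s matters, and only up to 5. Make a chain q0 → q1 → q2 → q3 → q4 → q5 advanced by each `b` (with q5 absorbing); every other symbol self-loops. The accepting set is {q4, q5}.
        a   b  
>  q0   q0  q1 
   q1   q1  q2 
   q2   q2  q3 
   q3   q3  q4 
 * q4   q4  q5 
 * q5   q5  q5 
(> = start, * = accepting)

start=q0 accept=q4,q5 q0-a->q0 q0-b->q1 q1-a->q1 q1-b->q2 q2-a->q2 q2-b->q3 q3-a->q3 q3-b->q4 q4-a->q4 q4-b->q5 q5-a->q5 q5-b->q5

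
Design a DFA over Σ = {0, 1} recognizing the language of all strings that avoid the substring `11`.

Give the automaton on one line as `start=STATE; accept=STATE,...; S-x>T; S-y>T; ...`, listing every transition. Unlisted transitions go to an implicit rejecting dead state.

Track partial matches of the forbidden pattern `11`. State C is a dead state reached once `11` has occurred; every other state accepts. A means no part of `11` is currently matched.
3 states suffice.
       0  1 
>* A   A  B 
 * B   A  C 
   C   C  C 
(> = start, * = accepting)

start=A; accept=A,B; A-0>A; A-1>B; B-0>A; B-1>C; C-0>C; C-1>C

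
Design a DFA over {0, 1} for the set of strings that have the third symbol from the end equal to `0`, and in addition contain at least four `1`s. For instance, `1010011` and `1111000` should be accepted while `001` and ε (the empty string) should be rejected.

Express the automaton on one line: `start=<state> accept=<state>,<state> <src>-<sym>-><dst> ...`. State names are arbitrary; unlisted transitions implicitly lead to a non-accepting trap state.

start=s0 accept=s8,s12,s13,s15 s0-0->s0 s0-1->s1 s1-0->s1 s1-1->s2 s2-0->s3 s2-1->s4 s3-0->s3 s3-1->s5 s4-0->s6 s4-1->s7 s5-0->s6 s5-1->s8 s6-0->s9 s6-1->s10 s7-0->s11 s7-1->s7 s8-0->s11 s8-1->s7 s9-0->s9 s9-1->s12 s10-0->s13 s10-1->s8 s11-0->s14 s11-1->s10 s12-0->s13 s12-1->s8 s13-0->s14 s13-1->s10 s14-0->s15 s14-1->s12 s15-0->s15 s15-1->s12

Handle the two conditions separately and then intersect. The first has 15 states tracking the last 3 symbols read; the second has 6 states tracking the count of `1`s, saturating at 5. A product state is a pair (one from each), accepting exactly when both do. Minimizing collapses redundant product states.
A 16-state machine:
          0    1  
>  s0     s0   s1 
   s1     s1   s2 
   s2     s3   s4 
   s3     s3   s5 
   s4     s6   s7 
   s5     s6   s8 
   s6     s9  s10 
   s7    s11   s7 
 * s8    s11   s7 
   s9     s9  s12 
   s10   s13   s8 
   s11   s14  s10 
 * s12   s13   s8 
 * s13   s14  s10 
   s14   s15  s12 
 * s15   s15  s12 
(> = start, * = accepting)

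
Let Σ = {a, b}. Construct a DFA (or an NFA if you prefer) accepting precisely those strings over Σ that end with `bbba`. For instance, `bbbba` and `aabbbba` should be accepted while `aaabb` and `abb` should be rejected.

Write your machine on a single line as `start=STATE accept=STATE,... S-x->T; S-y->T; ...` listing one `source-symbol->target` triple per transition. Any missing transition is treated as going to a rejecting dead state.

start=q0; accept=q4; q0-a->q0; q0-b->q1; q1-a->q0; q1-b->q2; q2-a->q0; q2-b->q3; q3-a->q4; q3-b->q3; q4-a->q0; q4-b->q1

Let each state record the length of the longest suffix of the input read so far that is also a prefix of `bbba`. q1 means the last symbol is `b`; q2 means the last 2 symbols are `bb`; q3 means the last 3 symbols are `bbb`; q4 means the last 4 symbols are `bbba`. Accept only at q4, where the string currently ends in `bbba`.
A 5-state machine:
        a   b  
>  q0   q0  q1 
   q1   q0  q2 
   q2   q0  q3 
   q3   q4  q3 
 * q4   q0  q1 
(> = start, * = accepting)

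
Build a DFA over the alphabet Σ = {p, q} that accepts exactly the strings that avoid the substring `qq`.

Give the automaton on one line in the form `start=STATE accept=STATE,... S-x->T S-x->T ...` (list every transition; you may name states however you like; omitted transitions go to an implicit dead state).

start=A accept=A,B A-p->A A-q->B B-p->A B-q->C C-p->C C-q->C

This is the complement of 'contains `qq`'. Use the same substring-matching states — A through C holding how much of `qq` has just been matched — but flip the accepting set: everything except the trap C accepts.
3 states suffice.
       p  q 
>* A   A  B 
 * B   A  C 
   C   C  C 
(> = start, * = accepting)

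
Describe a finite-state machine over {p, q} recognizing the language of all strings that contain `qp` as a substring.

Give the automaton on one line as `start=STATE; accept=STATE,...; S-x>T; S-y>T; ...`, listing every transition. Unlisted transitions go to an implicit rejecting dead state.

start=A; accept=C; A-p>A; A-q>B; B-p>C; B-q>B; C-p>C; C-q>C

States A..B record the length of the longest prefix of `qp` that matches the current input suffix. Reaching C means `qp` has been seen, and we stay there forever. Accept from C.
3 states suffice.
       p  q 
>  A   A  B 
   B   C  B 
 * C   C  C 
(> = start, * = accepting)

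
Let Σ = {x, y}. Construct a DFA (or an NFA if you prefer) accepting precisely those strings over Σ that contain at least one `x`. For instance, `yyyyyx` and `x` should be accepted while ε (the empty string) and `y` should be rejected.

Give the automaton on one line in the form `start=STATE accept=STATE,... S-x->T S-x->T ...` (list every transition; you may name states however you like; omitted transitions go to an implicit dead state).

Only the number of `x`s matters, and only up to 2. Make a chain q0 → q1 → q2 advanced by each `x` (with q2 absorbing); every other symbol self-loops. The accepting set is {q1, q2}.
A 3-state machine:
        x   y  
>  q0   q1  q0 
 * q1   q2  q1 
 * q2   q2  q2 
(> = start, * = accepting)

start=q0 accept=q1,q2 q0-x->q1 q0-y->q0 q1-x->q2 q1-y->q1 q2-x->q2 q2-y->q2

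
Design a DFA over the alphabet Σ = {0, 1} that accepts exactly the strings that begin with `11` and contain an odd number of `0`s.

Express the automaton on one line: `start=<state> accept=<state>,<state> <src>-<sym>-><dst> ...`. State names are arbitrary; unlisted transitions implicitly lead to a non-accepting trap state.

start=s0 accept=s4 s0-0->s1 s0-1->s2 s1-0->s1 s1-1->s1 s2-0->s1 s2-1->s3 s3-0->s4 s3-1->s3 s4-0->s3 s4-1->s4

Handle the two conditions separately and then intersect. One (4 states) tracks whether the input so far still matches the prefix `11`; the other (2 states) tracks the count of `0`s modulo 2. Each combined state is a pair, one component from each; accept when both components accept. After merging equivalent states the machine shrinks.
With 5 states:
        0   1  
>  s0   s1  s2 
   s1   s1  s1 
   s2   s1  s3 
   s3   s4  s3 
 * s4   s3  s4 
(> = start, * = accepting)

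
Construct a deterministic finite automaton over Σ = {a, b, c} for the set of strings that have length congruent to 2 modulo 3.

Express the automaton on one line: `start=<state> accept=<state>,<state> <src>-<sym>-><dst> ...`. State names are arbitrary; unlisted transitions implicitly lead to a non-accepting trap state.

Count input length modulo 3: every symbol advances one step around the cycle s0 → s1 → s2 → s0. Accept at s2.
A 3-state machine:
        a   b   c  
>  s0   s1  s1  s1 
   s1   s2  s2  s2 
 * s2   s0  s0  s0 
(> = start, * = accepting)

start=s0 accept=s2 s0-a->s1 s0-b->s1 s0-c->s1 s1-a->s2 s1-b->s2 s1-c->s2 s2-a->s0 s2-b->s0 s2-c->s0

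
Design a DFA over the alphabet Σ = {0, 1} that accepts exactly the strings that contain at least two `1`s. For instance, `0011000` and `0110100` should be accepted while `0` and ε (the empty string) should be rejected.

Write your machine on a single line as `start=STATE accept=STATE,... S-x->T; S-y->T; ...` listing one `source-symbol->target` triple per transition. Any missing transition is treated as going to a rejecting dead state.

start=q0; accept=q2,q3; q0-0->q0; q0-1->q1; q1-0->q1; q1-1->q2; q2-0->q2; q2-1->q3; q3-0->q3; q3-1->q3

Count `1`s, saturating at 3: states q0 through q2 mean 0 through 2 `1`s seen; q3 means more than 2. Each `1` increments (capped at q3); other symbols loop. Accept from {q2, q3}.
4 states suffice.
        0   1  
>  q0   q0  q1 
   q1   q1  q2 
 * q2   q2  q3 
 * q3   q3  q3 
(> = start, * = accepting)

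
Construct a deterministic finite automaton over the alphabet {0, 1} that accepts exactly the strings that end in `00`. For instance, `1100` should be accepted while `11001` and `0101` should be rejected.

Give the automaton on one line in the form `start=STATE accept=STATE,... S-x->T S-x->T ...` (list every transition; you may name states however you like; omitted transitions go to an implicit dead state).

start=s0 accept=s2 s0-0->s1 s0-1->s0 s1-0->s2 s1-1->s0 s2-0->s2 s2-1->s0

Let each state record the length of the longest suffix of the input read so far that is also a prefix of `00`. s1 means the last symbol is `0`; s2 means the last 2 symbols are `00`. Accept only at s2, where the string currently ends in `00`.
        0   1  
>  s0   s1  s0 
   s1   s2  s0 
 * s2   s2  s0 
(> = start, * = accepting)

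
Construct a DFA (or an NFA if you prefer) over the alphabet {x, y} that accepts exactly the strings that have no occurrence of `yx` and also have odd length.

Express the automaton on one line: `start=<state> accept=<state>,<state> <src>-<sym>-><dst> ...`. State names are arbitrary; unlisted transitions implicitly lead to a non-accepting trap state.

start=q0 accept=q1,q2 q0-x->q1 q0-y->q2 q1-x->q0 q1-y->q3 q2-x->q4 q2-y->q3 q3-x->q4 q3-y->q2 q4-x->q4 q4-y->q4

Build one automaton per condition and run them in lockstep. The first has 3 states tracking partial matches of the forbidden pattern `yx`; the second has 2 states tracking the input length modulo 2. A product state is a pair (one from each), accepting exactly when both do. Minimizing collapses redundant product states.
With 5 states:
        x   y  
>  q0   q1  q2 
 * q1   q0  q3 
 * q2   q4  q3 
   q3   q4  q2 
   q4   q4  q4 
(> = start, * = accepting)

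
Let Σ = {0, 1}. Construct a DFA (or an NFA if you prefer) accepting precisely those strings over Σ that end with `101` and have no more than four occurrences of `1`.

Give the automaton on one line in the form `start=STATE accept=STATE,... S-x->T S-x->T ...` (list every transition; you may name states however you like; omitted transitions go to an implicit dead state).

start=q0 accept=q5,q9,q12 q0-0->q0 q0-1->q1 q1-0->q2 q1-1->q3 q2-0->q4 q2-1->q5 q3-0->q6 q3-1->q7 q4-0->q4 q4-1->q3 q5-0->q6 q5-1->q7 q6-0->q8 q6-1->q9 q7-0->q10 q7-1->q11 q8-0->q8 q8-1->q7 q9-0->q10 q9-1->q11 q10-0->q11 q10-1->q12 q11-0->q11 q11-1->q11 q12-0->q11 q12-1->q11

Handle the two conditions separately and then intersect. The first has 4 states tracking how much of the suffix `101` has currently been matched; the second has 6 states tracking the count of `1`s, saturating at 5. A product state is a pair (one from each), accepting exactly when both do. Minimizing collapses redundant product states.
With 13 states:
          0    1  
>  q0     q0   q1 
   q1     q2   q3 
   q2     q4   q5 
   q3     q6   q7 
   q4     q4   q3 
 * q5     q6   q7 
   q6     q8   q9 
   q7    q10  q11 
   q8     q8   q7 
 * q9    q10  q11 
   q10   q11  q12 
   q11   q11  q11 
 * q12   q11  q11 
(> = start, * = accepting)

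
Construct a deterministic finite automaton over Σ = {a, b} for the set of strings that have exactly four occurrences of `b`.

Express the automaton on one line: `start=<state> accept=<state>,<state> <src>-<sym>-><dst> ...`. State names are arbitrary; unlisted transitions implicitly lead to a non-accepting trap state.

start=q0 accept=q4 q0-a->q0 q0-b->q1 q1-a->q1 q1-b->q2 q2-a->q2 q2-b->q3 q3-a->q3 q3-b->q4 q4-a->q4 q4-b->q5 q5-a->q5 q5-b->q5

Only the number of `b`s matters, and only up to 5. Make a chain q0 → q1 → q2 → q3 → q4 → q5 advanced by each `b` (with q5 absorbing); every other symbol self-loops. The accepting set is {q4}.
6 states suffice.
        a   b  
>  q0   q0  q1 
   q1   q1  q2 
   q2   q2  q3 
   q3   q3  q4 
 * q4   q4  q5 
   q5   q5  q5 
(> = start, * = accepting)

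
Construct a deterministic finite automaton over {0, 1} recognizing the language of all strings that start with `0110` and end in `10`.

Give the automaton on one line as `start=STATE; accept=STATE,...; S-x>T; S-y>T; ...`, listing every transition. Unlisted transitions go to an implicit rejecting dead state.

Build one automaton per condition and run them in lockstep. The first has 6 states tracking whether the input so far still matches the prefix `0110`; the second has 3 states tracking how much of the suffix `10` has currently been matched. A product state is a pair (one from each), accepting exactly when both do.
A 10-state machine:
        0   1  
>  s0   s1  s2 
   s1   s3  s4 
   s2   s5  s2 
   s3   s3  s2 
   s4   s5  s6 
   s5   s3  s2 
   s6   s7  s2 
 * s7   s8  s9 
   s8   s8  s9 
   s9   s7  s9 
(> = start, * = accepting)

start=s0; accept=s7; s0-0>s1; s0-1>s2; s1-0>s3; s1-1>s4; s2-0>s5; s2-1>s2; s3-0>s3; s3-1>s2; s4-0>s5; s4-1>s6; s5-0>s3; s5-1>s2; s6-0>s7; s6-1>s2; s7-0>s8; s7-1>s9; s8-0>s8; s8-1>s9; s9-0>s7; s9-1>s9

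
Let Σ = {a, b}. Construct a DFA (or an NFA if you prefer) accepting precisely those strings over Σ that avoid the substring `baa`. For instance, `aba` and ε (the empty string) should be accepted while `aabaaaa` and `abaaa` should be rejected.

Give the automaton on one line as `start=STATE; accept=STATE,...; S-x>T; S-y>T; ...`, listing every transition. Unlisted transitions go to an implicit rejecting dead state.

This is the complement of 'contains `baa`'. Use the same substring-matching states — s0 through s3 holding how much of `baa` has just been matched — but flip the accepting set: everything except the trap s3 accepts.
A 4-state machine:
        a   b  
>* s0   s0  s1 
 * s1   s2  s1 
 * s2   s3  s1 
   s3   s3  s3 
(> = start, * = accepting)

start=s0; accept=s0,s1,s2; s0-a>s0; s0-b>s1; s1-a>s2; s1-b>s1; s2-a>s3; s2-b>s1; s3-a>s3; s3-b>s3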